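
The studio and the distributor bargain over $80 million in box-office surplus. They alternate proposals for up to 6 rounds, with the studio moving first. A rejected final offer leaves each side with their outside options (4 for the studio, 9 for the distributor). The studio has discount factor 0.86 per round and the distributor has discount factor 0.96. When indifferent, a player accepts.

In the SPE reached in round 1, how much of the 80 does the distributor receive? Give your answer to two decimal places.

69.36

By backward induction:
Round 6 (the distributor proposes): the studio gets 4 if talks fail, so the distributor offers 4 and keeps 76.
Round 5 (the studio proposes): the distributor can get 76 next round, worth 0.96 × 76 = 72.96 now; the studio offers that and keeps 7.04.
Round 4 (the distributor proposes): the studio can get 7.04 next round, worth 0.86 × 7.04 = 6.0544 now; the distributor offers that and keeps 73.9456.
Round 3 (the studio proposes): the distributor can get 73.9456 next round, worth 0.96 × 73.9456 = 70.987776 now. The studio offers 70.987776 and keeps 80 − 70.987776 = 9.012224.
Round 2 (the distributor proposes): the studio can get 9.012224 next round, worth 0.86 × 9.012224 = 7.75051264 now; the distributor offers that and keeps 72.24948736.
Round 1 (the studio proposes): the distributor can get 72.24948736 next round, worth 0.96 × 72.24948736 = 69.3595078656 now. The studio offers 69.3595078656 and keeps 80 − 69.3595078656 = 10.6404921344.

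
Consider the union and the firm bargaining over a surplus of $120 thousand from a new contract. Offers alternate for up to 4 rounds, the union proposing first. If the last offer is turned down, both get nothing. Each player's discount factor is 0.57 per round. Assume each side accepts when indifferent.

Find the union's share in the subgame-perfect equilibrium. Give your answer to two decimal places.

68.36

Round 4 (the firm proposes): the union will accept anything ≥ 0, so the firm offers 0 and keeps 120.
Round 3 (the union proposes): the firm can get 120 next round, worth 0.57 × 120 = 68.4 now; the union offers that and keeps 51.6.
Round 2 (the firm proposes): the union can get 51.6 next round, worth 0.57 × 51.6 = 29.412 now, so the firm offers 29.412, keeping 90.588.
Round 1 (the union proposes): the firm can get 90.588 next round, worth 0.57 × 90.588 = 51.63516 now. The union offers 51.63516 and keeps 120 − 51.63516 = 68.36484.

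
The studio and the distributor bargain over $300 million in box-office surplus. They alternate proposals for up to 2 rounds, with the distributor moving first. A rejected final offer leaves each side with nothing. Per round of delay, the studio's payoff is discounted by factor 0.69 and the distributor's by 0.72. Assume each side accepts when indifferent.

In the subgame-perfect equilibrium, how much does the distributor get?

93

Round 2 (the studio proposes): the distributor will accept anything ≥ 0, so the studio offers 0 and keeps 300.
Round 1 (the distributor proposes): the studio can get 300 next round, worth 0.69 × 300 = 207 now, so the distributor offers 207, keeping 93.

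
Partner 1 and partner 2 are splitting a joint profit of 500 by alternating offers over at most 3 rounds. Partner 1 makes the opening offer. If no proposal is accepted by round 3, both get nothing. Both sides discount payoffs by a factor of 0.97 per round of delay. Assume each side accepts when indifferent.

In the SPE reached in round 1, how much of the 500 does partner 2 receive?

Work backward from the last round.
Round 3 (partner 1 proposes): partner 2 will accept anything ≥ 0, so partner 1 offers 0 and keeps 500.
Round 2 (partner 2 proposes): partner 1 can get 500 next round, worth 0.97 × 500 = 485 now. Partner 2 offers 485 and keeps 500 − 485 = 15.
Round 1 (partner 1 proposes): partner 2 can get 15 next round, worth 0.97 × 15 = 14.55 now; partner 1 offers that and keeps 485.45.

14.55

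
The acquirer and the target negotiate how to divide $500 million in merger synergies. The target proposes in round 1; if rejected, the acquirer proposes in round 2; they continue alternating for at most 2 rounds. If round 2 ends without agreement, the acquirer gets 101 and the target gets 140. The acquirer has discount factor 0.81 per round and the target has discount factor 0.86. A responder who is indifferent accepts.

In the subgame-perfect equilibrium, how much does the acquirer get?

By backward induction:
Round 2 (the acquirer proposes): the target gets 140 if talks fail, so the acquirer offers 140 and keeps 360.
Round 1 (the target proposes): the acquirer can get 360 next round, worth 0.81 × 360 = 291.6 now, so the target offers 291.6, keeping 208.4.

291.6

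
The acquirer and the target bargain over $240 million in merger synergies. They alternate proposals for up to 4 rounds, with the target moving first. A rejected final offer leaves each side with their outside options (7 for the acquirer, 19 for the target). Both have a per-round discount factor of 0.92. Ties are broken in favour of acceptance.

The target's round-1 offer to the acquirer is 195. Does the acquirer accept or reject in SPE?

Accept

Round 4 (the acquirer proposes): the target gets 19 if talks fail, so the acquirer offers 19 and keeps 221.
Round 3 (the target proposes): the acquirer can get 221 next round, worth 0.92 × 221 = 203.32 now; the target offers that and keeps 36.68.
Round 2 (the acquirer proposes): the target can get 36.68 next round, worth 0.92 × 36.68 = 33.7456 now; the acquirer offers that and keeps 206.2544.
So by rejecting in round 1, the acquirer gets 206.2544 next round, worth 0.92 × 206.2544 = 189.754048 now.
Offer 195 ≥ 189.754048, so the acquirer accepts.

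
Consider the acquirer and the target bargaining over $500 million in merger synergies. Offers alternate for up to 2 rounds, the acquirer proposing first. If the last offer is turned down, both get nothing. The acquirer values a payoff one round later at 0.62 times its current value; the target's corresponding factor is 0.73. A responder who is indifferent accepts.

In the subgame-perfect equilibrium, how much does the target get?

Solve by backward induction from round 2.
Round 2 (the target proposes): rejection yields 0 for the acquirer; the target offers 0 and keeps 500.
Round 1 (the acquirer proposes): the target can get 500 next round, worth 0.73 × 500 = 365 now; the acquirer offers that and keeps 135.

365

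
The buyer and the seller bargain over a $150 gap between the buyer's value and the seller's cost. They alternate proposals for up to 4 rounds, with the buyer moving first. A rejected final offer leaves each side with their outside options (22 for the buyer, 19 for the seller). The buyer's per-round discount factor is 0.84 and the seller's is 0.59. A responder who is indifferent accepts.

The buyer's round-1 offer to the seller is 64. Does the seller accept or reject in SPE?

Accept

Round 4 (the seller proposes): the buyer gets 22 if talks fail, so the seller offers 22 and keeps 128.
Round 3 (the buyer proposes): the seller can get 128 next round, worth 0.59 × 128 = 75.52 now. The buyer offers 75.52 and keeps 150 − 75.52 = 74.48.
Round 2 (the seller proposes): the buyer can get 74.48 next round, worth 0.84 × 74.48 = 62.5632 now, so the seller offers 62.5632, keeping 87.4368.
So by rejecting in round 1, the seller gets 87.4368 next round, worth 0.59 × 87.4368 = 51.587712 now.
Offer 64 ≥ 51.587712, so the seller accepts.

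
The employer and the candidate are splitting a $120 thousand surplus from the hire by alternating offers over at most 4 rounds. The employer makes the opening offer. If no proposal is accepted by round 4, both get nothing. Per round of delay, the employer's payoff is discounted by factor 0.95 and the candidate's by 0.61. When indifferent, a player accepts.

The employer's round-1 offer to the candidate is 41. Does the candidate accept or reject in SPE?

Round 4 (the candidate proposes): rejection yields 0 for the employer; the candidate offers 0 and keeps 120.
Round 3 (the employer proposes): the candidate can get 120 next round, worth 0.61 × 120 = 73.2 now, so the employer offers 73.2, keeping 46.8.
Round 2 (the candidate proposes): the employer can get 46.8 next round, worth 0.95 × 46.8 = 44.46 now. The candidate offers 44.46 and keeps 120 − 44.46 = 75.54.
So by rejecting in round 1, the candidate gets 75.54 next round, worth 0.61 × 75.54 = 46.0794 now.
Offer 41 < 46.0794, so the candidate rejects.

Reject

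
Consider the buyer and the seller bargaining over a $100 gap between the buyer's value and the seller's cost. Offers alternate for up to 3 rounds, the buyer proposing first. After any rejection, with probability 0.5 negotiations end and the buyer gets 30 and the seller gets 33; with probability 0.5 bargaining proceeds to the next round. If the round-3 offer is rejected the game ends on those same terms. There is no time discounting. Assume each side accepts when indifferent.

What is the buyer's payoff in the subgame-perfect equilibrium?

57.75

Round 3 (the buyer proposes): the seller gets 33 if talks fail, so the buyer offers 33 and keeps 67.
Round 2 (the seller proposes): rejecting gives the buyer an expected 0.5 × 67 + 0.5 × 30 = 48.5; the seller offers that and keeps 51.5.
Round 1 (the buyer proposes): rejecting gives the seller an expected 0.5 × 51.5 + 0.5 × 33 = 42.25, so the buyer offers 42.25, keeping 57.75.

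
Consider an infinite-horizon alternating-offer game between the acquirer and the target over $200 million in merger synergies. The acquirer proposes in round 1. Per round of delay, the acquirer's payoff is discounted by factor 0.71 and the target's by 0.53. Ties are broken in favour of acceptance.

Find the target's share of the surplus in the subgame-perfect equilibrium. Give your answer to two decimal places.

Let x be the acquirer's share when the acquirer proposes and y be the target's share when the target proposes.
The target accepts iff offered ≥ 0.53·y, so x = 200 − 0.53y. Symmetrically y = 200 − 0.71x.
Substituting: x = 200 − 0.53(200 − 0.71x), giving x(1 − 0.71·0.53) = 200(1 − 0.53).
So x = 200 × 0.47 / 0.6237 ≈ 150.7135, and the target receives 200 − x ≈ 49.2865.

49.29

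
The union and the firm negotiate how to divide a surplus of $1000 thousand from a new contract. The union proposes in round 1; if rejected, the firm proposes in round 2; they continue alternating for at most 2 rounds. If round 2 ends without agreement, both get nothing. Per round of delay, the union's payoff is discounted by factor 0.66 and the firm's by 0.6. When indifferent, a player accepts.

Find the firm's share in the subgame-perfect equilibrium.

600

By backward induction:
Round 2 (the firm proposes): the union will accept anything ≥ 0, so the firm offers 0 and keeps 1000.
Round 1 (the union proposes): the firm can get 1000 next round, worth 0.6 × 1000 = 600 now, so the union offers 600, keeping 400.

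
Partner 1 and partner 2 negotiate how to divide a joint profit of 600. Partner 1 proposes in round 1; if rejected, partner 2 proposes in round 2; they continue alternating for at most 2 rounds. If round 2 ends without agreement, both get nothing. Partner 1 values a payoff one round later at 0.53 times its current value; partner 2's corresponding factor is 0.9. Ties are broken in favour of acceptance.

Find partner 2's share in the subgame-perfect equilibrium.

Round 2 (partner 2 proposes): partner 1 will accept anything ≥ 0, so partner 2 offers 0 and keeps 600.
Round 1 (partner 1 proposes): partner 2 can get 600 next round, worth 0.9 × 600 = 540 now; partner 1 offers that and keeps 60.

540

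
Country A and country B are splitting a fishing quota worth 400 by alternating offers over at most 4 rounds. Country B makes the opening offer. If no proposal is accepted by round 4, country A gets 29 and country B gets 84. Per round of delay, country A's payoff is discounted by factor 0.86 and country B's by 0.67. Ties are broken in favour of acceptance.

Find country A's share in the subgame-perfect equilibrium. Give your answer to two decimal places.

270.11

Round 4 (country A proposes): country B gets 84 if talks fail, so country A offers 84 and keeps 316.
Round 3 (country B proposes): country A can get 316 next round, worth 0.86 × 316 = 271.76 now. Country B offers 271.76 and keeps 400 − 271.76 = 128.24.
Round 2 (country A proposes): country B can get 128.24 next round, worth 0.67 × 128.24 = 85.9208 now; country A offers that and keeps 314.0792.
Round 1 (country B proposes): country A can get 314.0792 next round, worth 0.86 × 314.0792 = 270.108112 now; country B offers that and keeps 129.891888.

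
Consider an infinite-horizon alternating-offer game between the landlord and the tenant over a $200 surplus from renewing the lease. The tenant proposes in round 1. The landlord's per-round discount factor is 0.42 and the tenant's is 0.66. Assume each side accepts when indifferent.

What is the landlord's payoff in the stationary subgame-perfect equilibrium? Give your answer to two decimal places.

39.51

When the tenant proposes, the landlord accepts any offer worth at least 0.42 times what the landlord would get by proposing next round; and vice versa.
This gives x = 200 − 0.42y and y = 200 − 0.66x, where x and y are each side's share when it proposes.
Hence (1 − 0.42·0.66)x = 200(1 − 0.42), i.e. 0.7228·x = 116.
x ≈ 160.4870; the landlord's share is 200 − x ≈ 39.5130.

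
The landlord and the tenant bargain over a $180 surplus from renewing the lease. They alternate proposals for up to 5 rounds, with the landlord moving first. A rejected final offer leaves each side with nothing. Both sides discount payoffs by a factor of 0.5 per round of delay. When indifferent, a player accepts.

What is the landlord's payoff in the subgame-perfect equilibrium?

123.75

Work backward from the last round.
Round 5 (the landlord proposes): the tenant will accept anything ≥ 0, so the landlord offers 0 and keeps 180.
Round 4 (the tenant proposes): the landlord can get 180 next round, worth 0.5 × 180 = 90 now, so the tenant offers 90, keeping 90.
Round 3 (the landlord proposes): the tenant can get 90 next round, worth 0.5 × 90 = 45 now. The landlord offers 45 and keeps 180 − 45 = 135.
Round 2 (the tenant proposes): the landlord can get 135 next round, worth 0.5 × 135 = 67.5 now, so the tenant offers 67.5, keeping 112.5.
Round 1 (the landlord proposes): the tenant can get 112.5 next round, worth 0.5 × 112.5 = 56.25 now; the landlord offers that and keeps 123.75.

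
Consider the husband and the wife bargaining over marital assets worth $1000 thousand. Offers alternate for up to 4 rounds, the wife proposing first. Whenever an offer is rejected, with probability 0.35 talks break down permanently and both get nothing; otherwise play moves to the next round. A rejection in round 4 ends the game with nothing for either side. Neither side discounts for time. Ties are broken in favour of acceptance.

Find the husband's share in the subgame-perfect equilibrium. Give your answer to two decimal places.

502.13

By backward induction:
Round 4 (the husband proposes): the wife will accept anything ≥ 0, so the husband offers 0 and keeps 1000.
Round 3 (the wife proposes): rejecting gives the husband an expected 0.65 × 1000 = 650, so the wife offers 650, keeping 350.
Round 2 (the husband proposes): rejecting gives the wife an expected 0.65 × 350 = 227.5; the husband offers that and keeps 772.5.
Round 1 (the wife proposes): rejecting gives the husband an expected 0.65 × 772.5 = 502.125; the wife offers that and keeps 497.875.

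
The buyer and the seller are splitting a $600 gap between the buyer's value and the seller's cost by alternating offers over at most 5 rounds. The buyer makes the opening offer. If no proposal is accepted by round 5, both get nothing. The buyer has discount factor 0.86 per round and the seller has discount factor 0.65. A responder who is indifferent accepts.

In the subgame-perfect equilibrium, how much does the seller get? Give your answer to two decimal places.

85.12

Round 5 (the buyer proposes): rejection yields 0 for the seller; the buyer offers 0 and keeps 600.
Round 4 (the seller proposes): the buyer can get 600 next round, worth 0.86 × 600 = 516 now, so the seller offers 516, keeping 84.
Round 3 (the buyer proposes): the seller can get 84 next round, worth 0.65 × 84 = 54.6 now. The buyer offers 54.6 and keeps 600 − 54.6 = 545.4.
Round 2 (the seller proposes): the buyer can get 545.4 next round, worth 0.86 × 545.4 = 469.044 now. The seller offers 469.044 and keeps 600 − 469.044 = 130.956.
Round 1 (the buyer proposes): the seller can get 130.956 next round, worth 0.65 × 130.956 = 85.1214 now, so the buyer offers 85.1214, keeping 514.8786.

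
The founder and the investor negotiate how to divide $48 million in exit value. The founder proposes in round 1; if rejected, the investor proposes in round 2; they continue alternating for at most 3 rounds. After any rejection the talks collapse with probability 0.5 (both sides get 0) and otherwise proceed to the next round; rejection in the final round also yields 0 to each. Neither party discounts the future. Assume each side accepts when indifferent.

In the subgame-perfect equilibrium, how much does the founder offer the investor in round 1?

Round 3 (the founder proposes): the investor will accept anything ≥ 0, so the founder offers 0 and keeps 48.
Round 2 (the investor proposes): rejecting gives the founder an expected 0.5 × 48 = 24. The investor offers 24 and keeps 48 − 24 = 24.
Round 1 (the founder proposes): rejecting gives the investor an expected 0.5 × 24 = 12; the founder offers that and keeps 36.

12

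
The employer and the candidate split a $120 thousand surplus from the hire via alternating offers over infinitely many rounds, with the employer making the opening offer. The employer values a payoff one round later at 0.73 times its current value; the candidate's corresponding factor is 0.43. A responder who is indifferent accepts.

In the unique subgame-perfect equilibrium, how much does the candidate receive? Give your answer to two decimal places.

When the employer proposes, the candidate accepts any offer worth at least 0.43 times what the candidate would get by proposing next round; and vice versa.
This gives x = 120 − 0.43y and y = 120 − 0.73x, where x and y are each side's share when it proposes.
Hence (1 − 0.43·0.73)x = 120(1 − 0.43), i.e. 0.6861·x = 68.4.
x ≈ 99.6939; the candidate's share is 120 − x ≈ 20.3061.

20.31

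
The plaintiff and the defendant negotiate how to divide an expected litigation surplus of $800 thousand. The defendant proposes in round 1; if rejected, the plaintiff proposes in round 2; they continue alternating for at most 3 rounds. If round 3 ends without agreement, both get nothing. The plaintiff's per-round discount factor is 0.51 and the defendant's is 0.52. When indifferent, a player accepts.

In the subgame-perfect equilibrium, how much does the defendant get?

Round 3 (the defendant proposes): rejection yields 0 for the plaintiff; the defendant offers 0 and keeps 800.
Round 2 (the plaintiff proposes): the defendant can get 800 next round, worth 0.52 × 800 = 416 now; the plaintiff offers that and keeps 384.
Round 1 (the defendant proposes): the plaintiff can get 384 next round, worth 0.51 × 384 = 195.84 now; the defendant offers that and keeps 604.16.

604.16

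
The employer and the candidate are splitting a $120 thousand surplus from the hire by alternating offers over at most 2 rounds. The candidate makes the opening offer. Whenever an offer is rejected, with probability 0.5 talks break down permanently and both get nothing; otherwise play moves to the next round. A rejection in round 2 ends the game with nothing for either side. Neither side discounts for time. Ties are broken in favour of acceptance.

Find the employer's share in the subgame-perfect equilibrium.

60

Round 2 (the employer proposes): the candidate will accept anything ≥ 0, so the employer offers 0 and keeps 120.
Round 1 (the candidate proposes): rejecting gives the employer an expected 0.5 × 120 = 60, so the candidate offers 60, keeping 60.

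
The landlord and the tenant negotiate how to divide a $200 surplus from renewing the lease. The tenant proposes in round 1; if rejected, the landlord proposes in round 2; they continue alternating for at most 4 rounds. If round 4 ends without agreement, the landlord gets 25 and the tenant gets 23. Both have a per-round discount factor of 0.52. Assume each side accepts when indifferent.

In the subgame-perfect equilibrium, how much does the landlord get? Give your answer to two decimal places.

Round 4 (the landlord proposes): the tenant gets 23 if talks fail, so the landlord offers 23 and keeps 177.
Round 3 (the tenant proposes): the landlord can get 177 next round, worth 0.52 × 177 = 92.04 now, so the tenant offers 92.04, keeping 107.96.
Round 2 (the landlord proposes): the tenant can get 107.96 next round, worth 0.52 × 107.96 = 56.1392 now; the landlord offers that and keeps 143.8608.
Round 1 (the tenant proposes): the landlord can get 143.8608 next round, worth 0.52 × 143.8608 = 74.807616 now. The tenant offers 74.807616 and keeps 200 − 74.807616 = 125.192384.

74.81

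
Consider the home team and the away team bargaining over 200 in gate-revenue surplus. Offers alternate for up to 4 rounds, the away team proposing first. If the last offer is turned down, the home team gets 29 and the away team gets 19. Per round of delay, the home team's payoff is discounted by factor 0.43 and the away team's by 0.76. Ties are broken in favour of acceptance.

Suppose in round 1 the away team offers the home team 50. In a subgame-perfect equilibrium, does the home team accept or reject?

Accept

Round 4 (the home team proposes): the away team gets 19 if talks fail, so the home team offers 19 and keeps 181.
Round 3 (the away team proposes): the home team can get 181 next round, worth 0.43 × 181 = 77.83 now, so the away team offers 77.83, keeping 122.17.
Round 2 (the home team proposes): the away team can get 122.17 next round, worth 0.76 × 122.17 = 92.8492 now. The home team offers 92.8492 and keeps 200 − 92.8492 = 107.1508.
So by rejecting in round 1, the home team gets 107.1508 next round, worth 0.43 × 107.1508 = 46.074844 now.
Offer 50 ≥ 46.074844, so the home team accepts.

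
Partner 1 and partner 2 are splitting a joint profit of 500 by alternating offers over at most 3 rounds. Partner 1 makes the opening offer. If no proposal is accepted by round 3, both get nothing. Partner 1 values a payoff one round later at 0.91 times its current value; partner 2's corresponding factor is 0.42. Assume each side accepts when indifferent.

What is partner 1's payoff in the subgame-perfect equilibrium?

Round 3 (partner 1 proposes): rejection yields 0 for partner 2; partner 1 offers 0 and keeps 500.
Round 2 (partner 2 proposes): partner 1 can get 500 next round, worth 0.91 × 500 = 455 now, so partner 2 offers 455, keeping 45.
Round 1 (partner 1 proposes): partner 2 can get 45 next round, worth 0.42 × 45 = 18.9 now; partner 1 offers that and keeps 481.1.

481.1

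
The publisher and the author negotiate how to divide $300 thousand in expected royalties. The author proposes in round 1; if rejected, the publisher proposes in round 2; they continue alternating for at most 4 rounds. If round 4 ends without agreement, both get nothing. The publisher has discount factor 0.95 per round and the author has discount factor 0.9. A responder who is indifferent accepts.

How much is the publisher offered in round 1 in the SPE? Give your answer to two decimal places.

Round 4 (the publisher proposes): rejection yields 0 for the author; the publisher offers 0 and keeps 300.
Round 3 (the author proposes): the publisher can get 300 next round, worth 0.95 × 300 = 285 now, so the author offers 285, keeping 15.
Round 2 (the publisher proposes): the author can get 15 next round, worth 0.9 × 15 = 13.5 now. The publisher offers 13.5 and keeps 300 − 13.5 = 286.5.
Round 1 (the author proposes): the publisher can get 286.5 next round, worth 0.95 × 286.5 = 272.175 now. The author offers 272.175 and keeps 300 − 272.175 = 27.825.

272.18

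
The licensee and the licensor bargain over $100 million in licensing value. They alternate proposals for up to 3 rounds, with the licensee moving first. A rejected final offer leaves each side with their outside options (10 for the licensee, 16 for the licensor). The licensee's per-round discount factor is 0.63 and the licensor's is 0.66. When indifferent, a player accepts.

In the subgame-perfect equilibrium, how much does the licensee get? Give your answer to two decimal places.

Round 3 (the licensee proposes): the licensor gets 16 if talks fail, so the licensee offers 16 and keeps 84.
Round 2 (the licensor proposes): the licensee can get 84 next round, worth 0.63 × 84 = 52.92 now, so the licensor offers 52.92, keeping 47.08.
Round 1 (the licensee proposes): the licensor can get 47.08 next round, worth 0.66 × 47.08 = 31.0728 now, so the licensee offers 31.0728, keeping 68.9272.

68.93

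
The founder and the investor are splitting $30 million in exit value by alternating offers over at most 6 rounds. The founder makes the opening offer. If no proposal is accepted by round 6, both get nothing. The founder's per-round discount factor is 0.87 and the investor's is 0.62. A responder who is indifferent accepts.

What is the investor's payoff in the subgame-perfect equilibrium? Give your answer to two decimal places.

Round 6 (the investor proposes): rejection yields 0 for the founder; the investor offers 0 and keeps 30.
Round 5 (the founder proposes): the investor can get 30 next round, worth 0.62 × 30 = 18.6 now; the founder offers that and keeps 11.4.
Round 4 (the investor proposes): the founder can get 11.4 next round, worth 0.87 × 11.4 = 9.918 now. The investor offers 9.918 and keeps 30 − 9.918 = 20.082.
Round 3 (the founder proposes): the investor can get 20.082 next round, worth 0.62 × 20.082 = 12.45084 now; the founder offers that and keeps 17.54916.
Round 2 (the investor proposes): the founder can get 17.54916 next round, worth 0.87 × 17.54916 = 15.2677692 now; the investor offers that and keeps 14.7322308.
Round 1 (the founder proposes): the investor can get 14.7322308 next round, worth 0.62 × 14.7322308 = 9.133983096 now; the founder offers that and keeps 20.866016904.

9.13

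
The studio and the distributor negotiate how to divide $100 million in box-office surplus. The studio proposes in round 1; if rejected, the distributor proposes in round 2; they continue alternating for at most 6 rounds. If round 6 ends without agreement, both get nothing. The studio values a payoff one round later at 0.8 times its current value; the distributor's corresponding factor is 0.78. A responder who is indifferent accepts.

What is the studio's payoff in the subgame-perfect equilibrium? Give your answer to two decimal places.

Solve by backward induction from round 6.
Round 6 (the distributor proposes): the studio will accept anything ≥ 0, so the distributor offers 0 and keeps 100.
Round 5 (the studio proposes): the distributor can get 100 next round, worth 0.78 × 100 = 78 now, so the studio offers 78, keeping 22.
Round 4 (the distributor proposes): the studio can get 22 next round, worth 0.8 × 22 = 17.6 now. The distributor offers 17.6 and keeps 100 − 17.6 = 82.4.
Round 3 (the studio proposes): the distributor can get 82.4 next round, worth 0.78 × 82.4 = 64.272 now. The studio offers 64.272 and keeps 100 − 64.272 = 35.728.
Round 2 (the distributor proposes): the studio can get 35.728 next round, worth 0.8 × 35.728 = 28.5824 now, so the distributor offers 28.5824, keeping 71.4176.
Round 1 (the studio proposes): the distributor can get 71.4176 next round, worth 0.78 × 71.4176 = 55.705728 now, so the studio offers 55.705728, keeping 44.294272.

44.29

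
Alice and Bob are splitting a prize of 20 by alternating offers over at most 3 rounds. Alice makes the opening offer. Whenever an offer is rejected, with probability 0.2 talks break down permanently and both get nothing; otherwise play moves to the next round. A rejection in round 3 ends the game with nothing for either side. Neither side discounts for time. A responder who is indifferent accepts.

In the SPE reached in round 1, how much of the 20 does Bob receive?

3.2

Round 3 (Alice proposes): rejection yields 0 for Bob; Alice offers 0 and keeps 20.
Round 2 (Bob proposes): rejecting gives Alice an expected 0.8 × 20 = 16, so Bob offers 16, keeping 4.
Round 1 (Alice proposes): rejecting gives Bob an expected 0.8 × 4 = 3.2. Alice offers 3.2 and keeps 20 − 3.2 = 16.8.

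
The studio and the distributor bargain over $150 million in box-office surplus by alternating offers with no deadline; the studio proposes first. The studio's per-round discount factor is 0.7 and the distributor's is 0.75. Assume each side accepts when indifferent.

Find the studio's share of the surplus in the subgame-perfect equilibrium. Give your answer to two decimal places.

When the studio proposes, the distributor accepts any offer worth at least 0.75 times what the distributor would get by proposing next round; and vice versa.
This gives x = 150 − 0.75y and y = 150 − 0.7x, where x and y are each side's share when it proposes.
Hence (1 − 0.75·0.7)x = 150(1 − 0.75), i.e. 0.475·x = 37.5.
x ≈ 78.9474; the distributor's share is 150 − x ≈ 71.0526.

78.95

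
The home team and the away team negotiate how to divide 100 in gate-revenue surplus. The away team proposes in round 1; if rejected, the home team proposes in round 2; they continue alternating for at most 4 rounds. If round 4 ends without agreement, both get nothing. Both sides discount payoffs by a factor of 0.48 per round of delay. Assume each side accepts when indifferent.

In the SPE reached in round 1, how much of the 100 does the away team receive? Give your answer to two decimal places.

Round 4 (the home team proposes): the away team will accept anything ≥ 0, so the home team offers 0 and keeps 100.
Round 3 (the away team proposes): the home team can get 100 next round, worth 0.48 × 100 = 48 now. The away team offers 48 and keeps 100 − 48 = 52.
Round 2 (the home team proposes): the away team can get 52 next round, worth 0.48 × 52 = 24.96 now. The home team offers 24.96 and keeps 100 − 24.96 = 75.04.
Round 1 (the away team proposes): the home team can get 75.04 next round, worth 0.48 × 75.04 = 36.0192 now, so the away team offers 36.0192, keeping 63.9808.

63.98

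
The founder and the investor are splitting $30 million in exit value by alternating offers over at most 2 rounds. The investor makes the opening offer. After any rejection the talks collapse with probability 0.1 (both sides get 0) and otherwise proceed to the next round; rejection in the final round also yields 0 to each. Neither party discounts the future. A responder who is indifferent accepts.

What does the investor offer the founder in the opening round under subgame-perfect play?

27

By backward induction:
Round 2 (the founder proposes): the investor will accept anything ≥ 0, so the founder offers 0 and keeps 30.
Round 1 (the investor proposes): rejecting gives the founder an expected 0.9 × 30 = 27; the investor offers that and keeps 3.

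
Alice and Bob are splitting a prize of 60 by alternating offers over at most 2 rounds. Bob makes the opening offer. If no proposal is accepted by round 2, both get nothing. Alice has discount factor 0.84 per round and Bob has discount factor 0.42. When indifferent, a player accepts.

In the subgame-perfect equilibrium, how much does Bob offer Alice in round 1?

Solve by backward induction from round 2.
Round 2 (Alice proposes): rejection yields 0 for Bob; Alice offers 0 and keeps 60.
Round 1 (Bob proposes): Alice can get 60 next round, worth 0.84 × 60 = 50.4 now. Bob offers 50.4 and keeps 60 − 50.4 = 9.6.

50.4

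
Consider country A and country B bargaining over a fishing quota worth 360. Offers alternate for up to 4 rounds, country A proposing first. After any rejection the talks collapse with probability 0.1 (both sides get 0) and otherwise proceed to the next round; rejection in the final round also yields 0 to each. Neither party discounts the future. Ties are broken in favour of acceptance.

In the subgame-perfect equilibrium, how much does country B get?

By backward induction:
Round 4 (country B proposes): country A will accept anything ≥ 0, so country B offers 0 and keeps 360.
Round 3 (country A proposes): rejecting gives country B an expected 0.9 × 360 = 324. Country A offers 324 and keeps 360 − 324 = 36.
Round 2 (country B proposes): rejecting gives country A an expected 0.9 × 36 = 32.4; country B offers that and keeps 327.6.
Round 1 (country A proposes): rejecting gives country B an expected 0.9 × 327.6 = 294.84; country A offers that and keeps 65.16.

294.84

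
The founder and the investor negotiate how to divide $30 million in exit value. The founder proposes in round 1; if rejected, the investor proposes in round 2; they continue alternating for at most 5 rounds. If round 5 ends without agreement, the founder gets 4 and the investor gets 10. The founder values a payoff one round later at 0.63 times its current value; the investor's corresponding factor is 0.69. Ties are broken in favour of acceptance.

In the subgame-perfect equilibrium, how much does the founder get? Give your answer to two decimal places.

Round 5 (the founder proposes): the investor gets 10 if talks fail, so the founder offers 10 and keeps 20.
Round 4 (the investor proposes): the founder can get 20 next round, worth 0.63 × 20 = 12.6 now. The investor offers 12.6 and keeps 30 − 12.6 = 17.4.
Round 3 (the founder proposes): the investor can get 17.4 next round, worth 0.69 × 17.4 = 12.006 now; the founder offers that and keeps 17.994.
Round 2 (the investor proposes): the founder can get 17.994 next round, worth 0.63 × 17.994 = 11.33622 now; the investor offers that and keeps 18.66378.
Round 1 (the founder proposes): the investor can get 18.66378 next round, worth 0.69 × 18.66378 = 12.8780082 now; the founder offers that and keeps 17.1219918.

17.12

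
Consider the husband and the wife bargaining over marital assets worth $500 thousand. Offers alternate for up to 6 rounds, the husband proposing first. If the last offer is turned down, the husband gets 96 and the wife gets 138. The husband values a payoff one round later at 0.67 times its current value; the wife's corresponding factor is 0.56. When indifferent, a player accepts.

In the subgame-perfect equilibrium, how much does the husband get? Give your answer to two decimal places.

341.08

Solve by backward induction from round 6.
Round 6 (the wife proposes): the husband gets 96 if talks fail, so the wife offers 96 and keeps 404.
Round 5 (the husband proposes): the wife can get 404 next round, worth 0.56 × 404 = 226.24 now; the husband offers that and keeps 273.76.
Round 4 (the wife proposes): the husband can get 273.76 next round, worth 0.67 × 273.76 = 183.4192 now. The wife offers 183.4192 and keeps 500 − 183.4192 = 316.5808.
Round 3 (the husband proposes): the wife can get 316.5808 next round, worth 0.56 × 316.5808 = 177.285248 now. The husband offers 177.285248 and keeps 500 − 177.285248 = 322.714752.
Round 2 (the wife proposes): the husband can get 322.714752 next round, worth 0.67 × 322.714752 = 216.21888384 now, so the wife offers 216.21888384, keeping 283.78111616.
Round 1 (the husband proposes): the wife can get 283.78111616 next round, worth 0.56 × 283.78111616 = 158.9174250496 now, so the husband offers 158.9174250496, keeping 341.0825749504.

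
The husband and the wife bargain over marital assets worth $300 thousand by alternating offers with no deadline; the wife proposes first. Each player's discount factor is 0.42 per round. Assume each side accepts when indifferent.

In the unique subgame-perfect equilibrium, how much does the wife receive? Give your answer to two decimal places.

211.27

Let x be the wife's share when the wife proposes and y be the husband's share when the husband proposes.
The husband accepts iff offered ≥ 0.42·y, so x = 300 − 0.42y. Symmetrically y = 300 − 0.42x.
Substituting: x = 300 − 0.42(300 − 0.42x), giving x(1 − 0.42·0.42) = 300(1 − 0.42).
So x = 300 × 0.58 / 0.8236 ≈ 211.2676, and the husband receives 300 − x ≈ 88.7324.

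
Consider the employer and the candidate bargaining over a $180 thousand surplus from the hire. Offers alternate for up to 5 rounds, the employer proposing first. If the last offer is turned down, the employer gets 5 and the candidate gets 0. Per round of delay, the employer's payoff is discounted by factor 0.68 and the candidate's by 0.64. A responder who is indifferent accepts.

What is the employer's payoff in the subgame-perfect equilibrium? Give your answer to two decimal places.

127.09

Round 5 (the employer proposes): rejection yields 0 for the candidate; the employer offers 0 and keeps 180.
Round 4 (the candidate proposes): the employer can get 180 next round, worth 0.68 × 180 = 122.4 now, so the candidate offers 122.4, keeping 57.6.
Round 3 (the employer proposes): the candidate can get 57.6 next round, worth 0.64 × 57.6 = 36.864 now; the employer offers that and keeps 143.136.
Round 2 (the candidate proposes): the employer can get 143.136 next round, worth 0.68 × 143.136 = 97.33248 now; the candidate offers that and keeps 82.66752.
Round 1 (the employer proposes): the candidate can get 82.66752 next round, worth 0.64 × 82.66752 = 52.9072128 now. The employer offers 52.9072128 and keeps 180 − 52.9072128 = 127.0927872.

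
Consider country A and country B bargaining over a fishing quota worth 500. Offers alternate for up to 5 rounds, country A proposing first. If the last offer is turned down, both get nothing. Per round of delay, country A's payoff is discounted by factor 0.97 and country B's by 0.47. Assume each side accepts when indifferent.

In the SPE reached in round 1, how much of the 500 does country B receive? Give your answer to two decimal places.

Solve by backward induction from round 5.
Round 5 (country A proposes): rejection yields 0 for country B; country A offers 0 and keeps 500.
Round 4 (country B proposes): country A can get 500 next round, worth 0.97 × 500 = 485 now. Country B offers 485 and keeps 500 − 485 = 15.
Round 3 (country A proposes): country B can get 15 next round, worth 0.47 × 15 = 7.05 now. Country A offers 7.05 and keeps 500 − 7.05 = 492.95.
Round 2 (country B proposes): country A can get 492.95 next round, worth 0.97 × 492.95 = 478.1615 now; country B offers that and keeps 21.8385.
Round 1 (country A proposes): country B can get 21.8385 next round, worth 0.47 × 21.8385 = 10.264095 now; country A offers that and keeps 489.735905.

10.26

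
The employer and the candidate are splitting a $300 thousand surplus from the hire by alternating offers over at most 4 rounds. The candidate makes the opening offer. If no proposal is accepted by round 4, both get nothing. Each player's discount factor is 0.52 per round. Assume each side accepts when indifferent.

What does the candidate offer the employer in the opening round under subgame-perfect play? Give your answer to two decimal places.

Round 4 (the employer proposes): the candidate will accept anything ≥ 0, so the employer offers 0 and keeps 300.
Round 3 (the candidate proposes): the employer can get 300 next round, worth 0.52 × 300 = 156 now; the candidate offers that and keeps 144.
Round 2 (the employer proposes): the candidate can get 144 next round, worth 0.52 × 144 = 74.88 now; the employer offers that and keeps 225.12.
Round 1 (the candidate proposes): the employer can get 225.12 next round, worth 0.52 × 225.12 = 117.0624 now. The candidate offers 117.0624 and keeps 300 − 117.0624 = 182.9376.

117.06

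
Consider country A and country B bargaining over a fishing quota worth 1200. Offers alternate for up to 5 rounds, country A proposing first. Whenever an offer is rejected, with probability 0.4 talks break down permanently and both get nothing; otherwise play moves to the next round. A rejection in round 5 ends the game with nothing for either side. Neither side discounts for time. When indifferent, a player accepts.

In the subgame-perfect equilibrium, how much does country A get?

808.32

By backward induction:
Round 5 (country A proposes): rejection yields 0 for country B; country A offers 0 and keeps 1200.
Round 4 (country B proposes): rejecting gives country A an expected 0.6 × 1200 = 720. Country B offers 720 and keeps 1200 − 720 = 480.
Round 3 (country A proposes): rejecting gives country B an expected 0.6 × 480 = 288. Country A offers 288 and keeps 1200 − 288 = 912.
Round 2 (country B proposes): rejecting gives country A an expected 0.6 × 912 = 547.2; country B offers that and keeps 652.8.
Round 1 (country A proposes): rejecting gives country B an expected 0.6 × 652.8 = 391.68, so country A offers 391.68, keeping 808.32.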